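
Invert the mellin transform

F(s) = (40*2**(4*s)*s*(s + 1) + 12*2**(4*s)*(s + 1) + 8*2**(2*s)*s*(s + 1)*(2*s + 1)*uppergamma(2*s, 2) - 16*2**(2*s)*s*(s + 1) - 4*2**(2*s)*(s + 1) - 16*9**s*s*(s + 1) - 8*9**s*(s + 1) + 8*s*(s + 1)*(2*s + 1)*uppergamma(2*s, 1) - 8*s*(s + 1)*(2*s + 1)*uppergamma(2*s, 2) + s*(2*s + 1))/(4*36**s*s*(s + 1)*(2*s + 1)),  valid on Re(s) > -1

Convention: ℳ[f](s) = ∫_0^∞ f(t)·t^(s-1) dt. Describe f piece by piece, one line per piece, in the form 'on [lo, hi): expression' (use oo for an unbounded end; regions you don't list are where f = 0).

remove the power substitution first: 9*t**2 on [0, 1/6); exp(-6*t) on [1/6, 1/3); 3*t + 1 on [1/3, 1/2); …
invert the common scale on t to get t**2 on [0, 1/2); exp(-2*t) on [1/2, 1); t + 1 on [1, 3/2); …
along the cuts 1/36, 1/9, 1/4, 4/9, ℳ[f](s) splits into 5 integrals
between 0 and 1/36 the integrand is 9*t·t^(s-1)
the [1/36, 1/9) slice contributes ∫ exp(-6*sqrt(t))·t^(s-1) dt
between 1/9 and 1/4 the integrand is (3*sqrt(t) + 1)·t^(s-1)
between 1/4 and 4/9 the integrand is (3*sqrt(t) + 3)·t^(s-1)
∫ exp(-3*sqrt(t))·t^(s-1) over [4/9, ∞)

on [0, 1/36): 9*t
on [1/36, 1/9): exp(-6*sqrt(t))
on [1/9, 1/4): 3*sqrt(t) + 1
on [1/4, 4/9): 3*sqrt(t) + 3
on [4/9, oo): exp(-3*sqrt(t))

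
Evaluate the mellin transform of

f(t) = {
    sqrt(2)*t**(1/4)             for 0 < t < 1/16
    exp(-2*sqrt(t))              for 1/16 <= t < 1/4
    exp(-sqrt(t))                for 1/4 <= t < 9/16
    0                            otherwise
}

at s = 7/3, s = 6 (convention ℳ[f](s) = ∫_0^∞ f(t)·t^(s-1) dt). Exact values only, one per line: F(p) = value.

F(7/3) = -2*uppergamma(14/3, 3/4) - 2**(1/3)*uppergamma(14/3, 1)/16 + 3*2**(1/6)/7936 + 2**(1/3)*uppergamma(14/3, 1/2)/16 + 2*uppergamma(14/3, 1/2)
F(6) = -354434904271143*exp(-3/4)/2097152 - 13563139*exp(-1)/256 + sqrt(2)/209715200 + 552203144321471*exp(-1/2)/4194304

back out the power substitution: sqrt(2)*sqrt(t) on [0, 1/4); exp(-2*t) on [1/4, 1/2); exp(-t) on [1/2, 3/4)
peel off the common scale on t: sqrt(t) on [0, 1/2); exp(-t) on [1/2, 1); exp(-t/2) on [1, 3/2)
cuts at 1/16, 1/4: linearity sums the 3 kernel integrals
∫ over [0, 1/16) of sqrt(2)*t**(1/4)·t^(s-1) joins the sum
∫ exp(-2*sqrt(t))·t^(s-1) over [1/16, 1/4)
segment 1/4 to 9/16 holds exp(-sqrt(t)); add its integral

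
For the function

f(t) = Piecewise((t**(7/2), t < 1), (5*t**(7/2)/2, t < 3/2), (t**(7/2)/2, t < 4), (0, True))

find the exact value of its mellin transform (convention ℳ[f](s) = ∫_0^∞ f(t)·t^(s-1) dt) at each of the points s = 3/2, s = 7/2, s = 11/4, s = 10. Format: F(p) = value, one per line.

F(3/2) = 8411/80
F(7/2) = 75197/64
F(11/4) = -6/25 + 729*2**(3/4)*3**(1/4)/400 + 8192*sqrt(2)/25
F(10) = 59049*sqrt(6)/4096 + 134217725/27

f breaks at 1, 3/2 into 3 integrals to sum
∫ t**(7/2)·t^(s-1) over [0, 1)
over [1, 3/2), the kernel integral of 5*t**(7/2)/2 enters the sum
over [3/2, 4), the kernel integral of t**(7/2)/2 enters the sum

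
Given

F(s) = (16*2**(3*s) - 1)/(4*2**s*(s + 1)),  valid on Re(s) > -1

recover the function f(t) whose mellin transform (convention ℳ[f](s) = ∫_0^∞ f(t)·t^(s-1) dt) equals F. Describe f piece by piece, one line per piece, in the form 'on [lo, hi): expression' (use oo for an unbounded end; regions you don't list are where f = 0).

on [0, 1/2): t/2
on [1/2, 4): t

treat the 2 regions marked off by 1/2 separately and sum
segment 0 to 1/2 holds t/2; add its integral
over [1/2, 4), the kernel integral of t enters the sum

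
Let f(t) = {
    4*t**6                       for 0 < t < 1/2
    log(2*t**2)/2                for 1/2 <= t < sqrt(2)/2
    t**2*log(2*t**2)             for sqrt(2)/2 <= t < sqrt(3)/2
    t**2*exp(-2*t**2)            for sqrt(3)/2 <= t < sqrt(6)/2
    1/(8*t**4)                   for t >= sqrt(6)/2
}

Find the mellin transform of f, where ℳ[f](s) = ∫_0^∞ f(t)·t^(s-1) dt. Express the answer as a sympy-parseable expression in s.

peel off the power substitution: 4*t**3 on [0, 1/4); log(2*t)/2 on [1/4, 1/2); t*log(2*t) on [1/2, 3/4); …
peel off the shared t-power: 4*t**2 on [0, 1/4); log(2*t)/(2*t) on [1/4, 1/2); log(2*t) on [1/2, 3/4); …
reversing the common scale on t: t**2 on [0, 1/2); log(t)/t on [1/2, 1); log(t) on [1, 3/2); …
treat the 5 regions marked off by 1/2, sqrt(2)/2, sqrt(3)/2, sqrt(6)/2 separately and sum
the [0, 1/2) slice contributes ∫ 4*t**6·t^(s-1) dt
[1/2, sqrt(2)/2) adds the kernel integral of log(2*t**2)/2
∫ over [sqrt(2)/2, sqrt(3)/2) of t**2*log(2*t**2)·t^(s-1) joins the sum
piece [sqrt(3)/2, sqrt(6)/2): integrate t**2*exp(-2*t**2) against the kernel
piece [sqrt(6)/2, ∞): integrate 1/(8*t**4) against the kernel

(36*2**(s/2)*(s - 4)*(s + 2)**2*(s + 6)*(4*s - (s + 2)**2 + 4)*uppergamma(s/2 + 1, 3/2) - 36*2**(s/2)*(s - 4)*(s + 2)**2*(s + 6)*(4*s - (s + 2)**2 + 4)*uppergamma(s/2 + 1, 3) + 144*2**(s/2)*(s - 4)*(s + 2)**2*(s + 6) + 144*2**(s/2)*(s - 4)*(s + 6)*(4*s - (s + 2)**2 + 4) + 3**(s/2)*(s - 4)*(s + 2)*(s + 6)*(-108*log(2) + 108*log(3))*(4*s - (s + 2)**2 + 4) - 216*3**(s/2)*(s - 4)*(s + 6)*(4*s - (s + 2)**2 + 4) - 8*6**(s/2)*(s + 2)**2*(s + 6)*(4*s - (s + 2)**2 + 4) - 72*(s - 4)*(s + 2)**3*(s + 6)*log(2) - 144*(s - 4)*(s + 2)**2*(s + 6) + 144*(s - 4)*(s + 2)**2*(s + 6)*log(2) + 9*(s - 4)*(s + 2)**2*(4*s - (s + 2)**2 + 4))/(144*2**s*(s - 4)*(s + 2)**2*(s + 6)*(4*s - (s + 2)**2 + 4))
  -6 < Re(s) < 4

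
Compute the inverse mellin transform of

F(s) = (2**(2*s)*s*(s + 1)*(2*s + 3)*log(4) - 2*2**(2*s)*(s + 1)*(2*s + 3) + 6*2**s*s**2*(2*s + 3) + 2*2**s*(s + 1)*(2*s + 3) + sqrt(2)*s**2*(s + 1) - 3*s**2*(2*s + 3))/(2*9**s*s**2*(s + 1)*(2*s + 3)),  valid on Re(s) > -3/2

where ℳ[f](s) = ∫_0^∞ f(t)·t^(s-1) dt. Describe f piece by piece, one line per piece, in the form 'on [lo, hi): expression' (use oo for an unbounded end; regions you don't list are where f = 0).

invert the common scale on t to get 3*sqrt(3)*t**(3/2) on [0, 1/6); 9*t on [1/6, 1/3); log(3*t) on [1/3, 2/3)
peel off the common scale on t: t**(3/2) on [0, 1/2); 3*t on [1/2, 1); log(t) on [1, 2)
cuts at 1/9, 2/9: linearity sums the 3 kernel integrals
on [0, 1/9): add ∫ 27*sqrt(2)*t**(3/2)/4·t^(s-1) dt
segment 1/9 to 2/9 holds 27*t/2; add its integral
on [2/9, 4/9): add ∫ log(9*t/2)·t^(s-1) dt

on [0, 1/9): 27*sqrt(2)*t**(3/2)/4
on [1/9, 2/9): 27*t/2
on [2/9, 4/9): log(9*t/2)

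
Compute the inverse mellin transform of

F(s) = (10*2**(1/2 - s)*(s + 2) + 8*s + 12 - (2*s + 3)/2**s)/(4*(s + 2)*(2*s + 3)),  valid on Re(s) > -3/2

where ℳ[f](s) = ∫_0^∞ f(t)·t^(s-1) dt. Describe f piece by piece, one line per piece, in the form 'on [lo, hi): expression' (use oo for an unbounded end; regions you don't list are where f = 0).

the 2 pieces separated at 1/2 each add one integral
on [0, 1/2): add ∫ 5*t**(3/2)·t^(s-1) dt
segment [1/2, 1) carries t**2; integrate it

on [0, 1/2): 5*t**(3/2)
on [1/2, 1): t**2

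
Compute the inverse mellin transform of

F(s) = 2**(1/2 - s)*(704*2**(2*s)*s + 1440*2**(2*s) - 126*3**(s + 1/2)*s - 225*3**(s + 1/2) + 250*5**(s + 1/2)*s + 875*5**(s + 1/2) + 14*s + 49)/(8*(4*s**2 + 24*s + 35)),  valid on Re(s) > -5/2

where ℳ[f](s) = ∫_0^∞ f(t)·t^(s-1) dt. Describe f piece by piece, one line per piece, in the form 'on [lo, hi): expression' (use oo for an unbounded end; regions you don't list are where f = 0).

on [0, 1/2): 6*t**(5/2)
on [1/2, 3/2): 5*t**(5/2)/2
on [3/2, 2): 4*t**(7/2)
on [2, 5/2): 5*t**(5/2)/2

linearity at 1/2, 3/2, 2 turns ℳ[f](s) into 4 summed integrals
on [0, 1/2) integrate f = 6*t**(5/2) against the kernel
on [1/2, 3/2) integrate f = 5*t**(5/2)/2 against the kernel
segment [3/2, 2) carries 4*t**(7/2); integrate it
segment [2, 5/2) carries 5*t**(5/2)/2; integrate it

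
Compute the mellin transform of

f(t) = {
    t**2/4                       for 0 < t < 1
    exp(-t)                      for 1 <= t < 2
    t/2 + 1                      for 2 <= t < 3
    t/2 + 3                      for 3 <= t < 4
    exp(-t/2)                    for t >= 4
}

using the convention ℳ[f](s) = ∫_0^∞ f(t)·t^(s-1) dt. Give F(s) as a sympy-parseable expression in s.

invert the common scale on t to get t**2 on [0, 1/2); exp(-2*t) on [1/2, 1); t + 1 on [1, 3/2); …
treat the 5 regions marked off by 1, 2, 3, 4 separately and sum
piece [0, 1): integrate t**2/4 against the kernel
between 1 and 2 the integrand is exp(-t)·t^(s-1)
on [2, 3) integrate f = (t/2 + 1) against the kernel
∫ (t/2 + 3)·t^(s-1) over [3, 4)
piece [4, ∞): integrate exp(-t/2) against the kernel

(20*2**(2*s)*s*(s + 2) + 12*2**(2*s)*(s + 2) + 4*2**s*s*(s + 1)*(s + 2)*uppergamma(s, 2) - 8*2**s*s*(s + 2) - 4*2**s*(s + 2) - 8*3**s*s*(s + 2) - 8*3**s*(s + 2) + 4*s*(s + 1)*(s + 2)*uppergamma(s, 1) - 4*s*(s + 1)*(s + 2)*uppergamma(s, 2) + s*(s + 1))/(4*s*(s + 1)*(s + 2))
  Re(s) > -2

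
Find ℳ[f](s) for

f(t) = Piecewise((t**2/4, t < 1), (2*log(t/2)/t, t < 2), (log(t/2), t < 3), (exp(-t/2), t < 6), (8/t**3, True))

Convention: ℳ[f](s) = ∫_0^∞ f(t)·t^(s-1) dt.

(108*2**s*s**2*(s - 3)*(s + 2)*(s**2 - 2*s + 1)*uppergamma(s, 3/2) - 108*2**s*s**2*(s - 3)*(s + 2)*(s**2 - 2*s + 1)*uppergamma(s, 3) - 108*2**s*s**2*(s - 3)*(s + 2) + 108*2**s*(s - 3)*(s + 2)*(s**2 - 2*s + 1) - 108*3**s*s*(s - 3)*(s + 2)*(s**2 - 2*s + 1)*log(2) + 108*3**s*s*(s - 3)*(s + 2)*(s**2 - 2*s + 1)*log(3) - 108*3**s*(s - 3)*(s + 2)*(s**2 - 2*s + 1) - 4*6**s*s**2*(s + 2)*(s**2 - 2*s + 1) + 216*s**3*(s - 3)*(s + 2)*log(2) - 216*s**2*(s - 3)*(s + 2)*log(2) + 216*s**2*(s - 3)*(s + 2) + 27*s**2*(s - 3)*(s**2 - 2*s + 1))/(108*s**2*(s - 3)*(s + 2)*(s**2 - 2*s + 1))
  -2 < Re(s) < 3

undo the common scale on t: t**2 on [0, 1/2); log(t)/t on [1/2, 1); log(t) on [1, 3/2); …
breakpoints 1, 2, 3, 6: one integral from each of the 5 segments
between 0 and 1 the integrand is t**2/4·t^(s-1)
segment 1 to 2 holds 2*log(t/2)/t; add its integral
piece [2, 3): integrate log(t/2) against the kernel
segment 3 to 6 holds exp(-t/2); add its integral
segment 6 to ∞ holds 8/t**3; add its integral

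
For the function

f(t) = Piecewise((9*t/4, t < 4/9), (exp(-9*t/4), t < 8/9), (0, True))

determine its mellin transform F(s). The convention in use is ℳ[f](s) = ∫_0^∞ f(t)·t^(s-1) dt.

peel off the common scale on t: 3*t/2 on [0, 2/3); exp(-3*t/2) on [2/3, 4/3)
reversing the common scale on t: t on [0, 1); exp(-t) on [1, 2)
summing 2 kernel integrals split by 4/9 yields ℳ[f](s)
on [0, 4/9) integrate f = 9*t/4 against the kernel
∫ over [4/9, 8/9) of exp(-9*t/4)·t^(s-1) joins the sum

(4/9)**s*((s + 1)*uppergamma(s, 1) - (s + 1)*uppergamma(s, 2) + 1)/(s + 1)
  Re(s) > -1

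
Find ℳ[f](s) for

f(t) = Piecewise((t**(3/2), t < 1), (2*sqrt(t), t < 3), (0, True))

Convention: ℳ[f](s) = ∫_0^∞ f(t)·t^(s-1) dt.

(4*sqrt(3)*3**s*(2*s + 3) - 4*s - 10)/((2*s + 1)*(2*s + 3))
  Re(s) > -3/2

along the cuts 1, ℳ[f](s) splits into 2 integrals
∫ over [0, 1) of t**(3/2)·t^(s-1) joins the sum
[1, 3) adds the kernel integral of 2*sqrt(t)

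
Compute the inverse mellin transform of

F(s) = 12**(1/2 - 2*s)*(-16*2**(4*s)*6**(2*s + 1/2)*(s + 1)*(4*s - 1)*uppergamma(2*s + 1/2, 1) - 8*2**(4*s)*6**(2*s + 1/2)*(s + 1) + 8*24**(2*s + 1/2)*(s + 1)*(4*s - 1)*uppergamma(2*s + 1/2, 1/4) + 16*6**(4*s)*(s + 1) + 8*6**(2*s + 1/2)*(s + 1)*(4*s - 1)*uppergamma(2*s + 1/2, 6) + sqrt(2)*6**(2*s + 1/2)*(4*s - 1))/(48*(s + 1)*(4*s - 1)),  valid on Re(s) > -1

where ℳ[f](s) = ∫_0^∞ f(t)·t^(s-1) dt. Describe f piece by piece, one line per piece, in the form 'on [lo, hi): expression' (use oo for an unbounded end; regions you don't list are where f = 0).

on [0, 1/4): t
on [1/4, 4): t**(1/4)*exp(-sqrt(t)/2)
on [4, 9): 1/(2*t**(1/4))
on [9, oo): t**(1/4)*exp(-2*sqrt(t))

back out the power substitution: t**2 on [0, 1/2); sqrt(t)*exp(-t/2) on [1/2, 2); 1/(2*sqrt(t)) on [2, 3); …
strip the shared t-power: t**(3/2) on [0, 1/2); exp(-t/2) on [1/2, 2); 1/(2*t) on [2, 3); …
treat the 4 regions marked off by 1/4, 4, 9 separately and sum
∫ over [0, 1/4) of t·t^(s-1) joins the sum
on [1/4, 4) integrate f = t**(1/4)*exp(-sqrt(t)/2) against the kernel
on [4, 9): add ∫ 1/(2*t**(1/4))·t^(s-1) dt
for t in [9, ∞): the term is ∫ t**(1/4)*exp(-2*sqrt(t))·t^(s-1)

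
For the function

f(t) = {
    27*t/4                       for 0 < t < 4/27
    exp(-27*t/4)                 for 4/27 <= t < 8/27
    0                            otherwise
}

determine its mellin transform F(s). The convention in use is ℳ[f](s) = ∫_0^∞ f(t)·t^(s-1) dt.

(4/27)**s*((s + 1)*uppergamma(s, 1) - (s + 1)*uppergamma(s, 2) + 1)/(s + 1)
  Re(s) > -1

undo the common scale on t: 9*t/2 on [0, 2/9); exp(-9*t/2) on [2/9, 4/9)
undo the common scale on t: 3*t on [0, 1/3); exp(-3*t) on [1/3, 2/3)
peel off the common scale on t: t on [0, 1); exp(-t) on [1, 2)
the 2 pieces separated at 4/27 each add one integral
on [0, 4/27) integrate f = 27*t/4 against the kernel
segment [4/27, 8/27) carries exp(-27*t/4); integrate it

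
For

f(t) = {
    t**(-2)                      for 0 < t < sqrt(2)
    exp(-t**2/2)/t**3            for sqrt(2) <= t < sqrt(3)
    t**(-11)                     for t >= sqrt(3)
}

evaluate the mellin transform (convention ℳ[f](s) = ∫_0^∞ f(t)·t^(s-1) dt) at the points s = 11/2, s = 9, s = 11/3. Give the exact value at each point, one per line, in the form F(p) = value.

remove the shared t-power first: 1/t on [0, sqrt(2)); exp(-t**2/2)/t**2 on [sqrt(2), sqrt(3)); t**(-10) on [sqrt(3), ∞)
peel off the power substitution: 1/sqrt(t) on [0, 2); exp(-t/2)/t on [2, 3); t**(-5) on [3, ∞)
remove the shared t-power first: sqrt(t) on [0, 2); exp(-t/2) on [2, 3); t**(-4) on [3, ∞)
slice at sqrt(2), sqrt(3), transform all 3 pieces, and sum them
over [0, sqrt(2)), the kernel integral of t**(-2) enters the sum
segment sqrt(2) to sqrt(3) holds exp(-t**2/2)/t**3; add its integral
∫ over [sqrt(3), ∞) of t**(-11)·t^(s-1) joins the sum

F(11/2) = -2**(1/4)*uppergamma(5/4, 3/2) + 2*3**(1/4)/297 + 2**(1/4)*uppergamma(5/4, 1) + 4*2**(3/4)/7
F(9) = -29*exp(-3/2) + 1/6 + 8*sqrt(2)/7 + 20*exp(-1)
F(11/3) = -2**(1/3)*uppergamma(1/3, 3/2)/2 + 3**(1/3)/594 + 2**(1/3)*uppergamma(1/3, 1)/2 + 3*2**(5/6)/5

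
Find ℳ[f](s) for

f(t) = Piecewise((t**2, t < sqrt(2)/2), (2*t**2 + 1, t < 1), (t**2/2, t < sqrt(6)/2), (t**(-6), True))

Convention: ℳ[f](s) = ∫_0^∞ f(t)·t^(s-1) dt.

(sqrt(2)/2)**s*(270*2**(s/2)*s*(s - 6) + 216*2**(s/2)*(s - 6) + 81*3**(s/2)*s*(s - 6) - 32*3**(s/2)*s*(s + 2) - 162*s*(s - 6) - 216*s + 1296)/(108*s*(s - 6)*(s + 2))
  -2 < Re(s) < 6

peel off the power substitution: t on [0, 1/2); 2*t + 1 on [1/2, 1); t/2 on [1, 3/2); …
f breaks at sqrt(2)/2, 1, sqrt(6)/2 into 4 integrals to sum
segment 0 to sqrt(2)/2 holds t**2; add its integral
∫ over [sqrt(2)/2, 1) of (2*t**2 + 1)·t^(s-1) joins the sum
over [1, sqrt(6)/2), the kernel integral of t**2/2 enters the sum
∫ over [sqrt(6)/2, ∞) of t**(-6)·t^(s-1) joins the sum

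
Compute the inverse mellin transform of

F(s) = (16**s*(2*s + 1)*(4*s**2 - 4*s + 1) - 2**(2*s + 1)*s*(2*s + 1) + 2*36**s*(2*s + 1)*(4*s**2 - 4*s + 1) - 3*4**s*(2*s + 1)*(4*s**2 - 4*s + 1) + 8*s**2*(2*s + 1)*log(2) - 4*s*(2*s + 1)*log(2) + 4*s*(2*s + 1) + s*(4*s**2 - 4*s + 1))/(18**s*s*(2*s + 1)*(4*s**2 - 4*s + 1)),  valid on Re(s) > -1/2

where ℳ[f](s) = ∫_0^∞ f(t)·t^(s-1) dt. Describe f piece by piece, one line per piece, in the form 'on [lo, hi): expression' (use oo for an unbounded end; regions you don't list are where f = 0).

on [0, 1/18): 3*sqrt(2)*sqrt(t)/2
on [1/18, 2/9): sqrt(2)*log(3*sqrt(2)*sqrt(t)/2)/(3*sqrt(t))
on [2/9, 8/9): 3
on [8/9, 2): 2

back out the common scale on t: sqrt(3)*sqrt(t) on [0, 1/12); sqrt(3)*log(sqrt(3)*sqrt(t))/(3*sqrt(t)) on [1/12, 1/3); 3 on [1/3, 4/3); …
reversing the common scale on t: sqrt(t) on [0, 1/4); log(sqrt(t))/sqrt(t) on [1/4, 1); 3 on [1, 4); …
undo the power substitution: t on [0, 1/2); log(t)/t on [1/2, 1); 3 on [1, 2); …
integrate the 4 segments split at 1/18, 2/9, 8/9, then add the results
segment [0, 1/18) carries 3*sqrt(2)*sqrt(t)/2; integrate it
segment [1/18, 2/9) carries sqrt(2)*log(3*sqrt(2)*sqrt(t)/2)/(3*sqrt(t)); integrate it
over [2/9, 8/9), the kernel integral of 3 enters the sum
for t in [8/9, 2): the term is ∫ 2·t^(s-1)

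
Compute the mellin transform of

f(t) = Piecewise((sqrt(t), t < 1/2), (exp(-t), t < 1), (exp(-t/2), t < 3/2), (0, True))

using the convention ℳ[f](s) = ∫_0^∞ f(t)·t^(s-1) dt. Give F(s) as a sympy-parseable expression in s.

(2**s*(2*s + 1)*uppergamma(s, 1/2) - 2**s*(2*s + 1)*uppergamma(s, 1) + 4**s*(2*s + 1)*uppergamma(s, 1/2) - 4**s*(2*s + 1)*uppergamma(s, 3/4) + sqrt(2))/(2**s*(2*s + 1))
  Re(s) > -1/2

integrate the 3 segments split at 1/2, 1, then add the results
between 0 and 1/2 the integrand is sqrt(t)·t^(s-1)
the [1/2, 1) slice contributes ∫ exp(-t)·t^(s-1) dt
on [1, 3/2) integrate f = exp(-t/2) against the kernel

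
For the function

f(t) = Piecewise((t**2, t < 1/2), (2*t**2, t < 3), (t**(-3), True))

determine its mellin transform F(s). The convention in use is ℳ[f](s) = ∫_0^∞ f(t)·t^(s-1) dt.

(1940*6**s*s - 5840*6**s - 27*s + 81)/(108*2**s*(s**2 - s - 6))
  -2 < Re(s) < 3

invert the shared t-power to get t on [0, 1/2); 2*t on [1/2, 3); t**(-4) on [3, ∞)
the 3 pieces separated at 1/2, 3 each add one integral
∫ t**2·t^(s-1) over [0, 1/2)
segment [1/2, 3) carries 2*t**2; integrate it
on [3, ∞) integrate f = t**(-3) against the kernel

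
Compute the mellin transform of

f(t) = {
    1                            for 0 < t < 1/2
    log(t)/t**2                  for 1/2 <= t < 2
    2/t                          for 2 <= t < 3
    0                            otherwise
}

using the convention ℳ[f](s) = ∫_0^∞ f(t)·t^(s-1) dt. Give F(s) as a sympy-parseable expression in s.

(3*2**(2*s)*s*(s - 2)*(s - 1)*log(2) - 3*2**(2*s)*s*(s - 1) - 12*4**s*s*(s - 2)**2 + 8*6**s*s*(s - 2)**2 + 48*s*(s - 2)*(s - 1)*log(2) + 48*s*(s - 1) + 12*(s - 2)**2*(s - 1))/(12*2**s*s*(s - 2)**2*(s - 1))
  Re(s) > 0

the shared t-power comes off first: t on [0, 1/2); log(t)/t on [1/2, 2); 2 on [2, 3)
remove the shared t-power first: t**2 on [0, 1/2); log(t) on [1/2, 2); 2*t on [2, 3)
split f at 1/2, 2: ℳ[f](s) collects 3 kernel integrals
[0, 1/2) adds the kernel integral of 1
on [1/2, 2) integrate f = log(t)/t**2 against the kernel
segment 2 to 3 holds 2/t; add its integral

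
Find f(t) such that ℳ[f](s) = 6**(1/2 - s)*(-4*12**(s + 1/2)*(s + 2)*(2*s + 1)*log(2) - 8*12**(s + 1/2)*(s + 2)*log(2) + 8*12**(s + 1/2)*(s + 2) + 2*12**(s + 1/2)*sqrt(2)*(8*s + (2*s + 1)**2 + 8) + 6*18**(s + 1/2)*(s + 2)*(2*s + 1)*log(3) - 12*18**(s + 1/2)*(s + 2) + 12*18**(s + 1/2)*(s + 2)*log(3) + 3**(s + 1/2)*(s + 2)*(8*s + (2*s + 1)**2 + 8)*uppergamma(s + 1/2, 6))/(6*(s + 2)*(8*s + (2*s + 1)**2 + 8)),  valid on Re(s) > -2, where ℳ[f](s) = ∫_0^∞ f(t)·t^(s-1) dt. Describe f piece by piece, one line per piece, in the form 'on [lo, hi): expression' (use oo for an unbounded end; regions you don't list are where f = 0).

strip the shared t-power: t**(3/2) on [0, 2); t*log(t) on [2, 3); exp(-2*t) on [3, ∞)
along the cuts 2, 3, ℳ[f](s) splits into 3 integrals
over [0, 2), the kernel integral of t**2 enters the sum
[2, 3) adds the kernel integral of t**(3/2)*log(t)
the [3, ∞) slice contributes ∫ sqrt(t)*exp(-2*t)·t^(s-1) dt

on [0, 2): t**2
on [2, 3): t**(3/2)*log(t)
on [3, oo): sqrt(t)*exp(-2*t)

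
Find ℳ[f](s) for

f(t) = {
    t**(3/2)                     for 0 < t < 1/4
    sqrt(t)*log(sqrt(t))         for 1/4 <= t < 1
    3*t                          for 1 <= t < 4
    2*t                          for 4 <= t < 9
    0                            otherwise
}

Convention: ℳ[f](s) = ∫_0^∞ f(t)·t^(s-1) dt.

(16*2**(4*s)*(2*s + 3)*(4*s - 4*(s + 1)**2 + 3) + 8*2**(2*s)*(s + 1)*(2*s + 3) - 12*2**(2*s)*(2*s + 3)*(4*s - 4*(s + 1)**2 + 3) + 72*6**(2*s)*(2*s + 3)*(4*s - 4*(s + 1)**2 + 3) - 8*(s + 1)**2*(2*s + 3)*log(2) - 4*(s + 1)*(2*s + 3) + 4*(s + 1)*(2*s + 3)*log(2) + (s + 1)*(4*s - 4*(s + 1)**2 + 3))/(4*2**(2*s)*(s + 1)*(2*s + 3)*(4*s - 4*(s + 1)**2 + 3))
  Re(s) > -3/2

strip the shared t-power: sqrt(t) on [0, 1/4); log(sqrt(t))/sqrt(t) on [1/4, 1); 3 on [1, 4); …
undo the power substitution: t on [0, 1/2); log(t)/t on [1/2, 1); 3 on [1, 2); …
integrate the 4 segments split at 1/4, 1, 4, then add the results
piece [0, 1/4): integrate t**(3/2) against the kernel
between 1/4 and 1 the integrand is sqrt(t)*log(sqrt(t))·t^(s-1)
segment 1 to 4 holds 3*t; add its integral
segment 4 to 9 holds 2*t; add its integral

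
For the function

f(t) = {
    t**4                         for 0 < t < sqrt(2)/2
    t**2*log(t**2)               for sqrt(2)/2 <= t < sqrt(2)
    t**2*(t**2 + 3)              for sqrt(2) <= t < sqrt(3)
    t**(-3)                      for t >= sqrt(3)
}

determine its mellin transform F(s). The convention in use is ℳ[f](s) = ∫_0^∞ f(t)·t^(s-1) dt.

(360*2**s*(3 - s)*(s + 2)**2 + 72*2**s*(s - 3)*(s + 2)*(s + 4)*log(2) - 432*2**s*(s - 3)*(s + 2) - 144*2**s*(s - 3)*(s + 4) + 648*6**(s/2)*(s - 3)*(s + 2)**2 + 648*6**(s/2)*(s - 3)*(s + 2) - 4*sqrt(3)*6**(s/2)*(s + 2)**2*(s + 4) + 9*(s - 3)*(s + 2)**2 + 18*(s - 3)*(s + 2)*(s + 4)*log(2) + 36*(s - 3)*(s + 4))/(36*2**(s/2)*(s - 3)*(s + 2)**2*(s + 4))
  -4 < Re(s) < 3

undo the shared t-power: t**3 on [0, sqrt(2)/2); t*log(t**2) on [sqrt(2)/2, sqrt(2)); t*(t**2 + 3) on [sqrt(2), sqrt(3)); …
the shared t-power comes off first: t**2 on [0, sqrt(2)/2); log(t**2) on [sqrt(2)/2, sqrt(2)); t**2 + 3 on [sqrt(2), sqrt(3)); …
back out the power substitution: t on [0, 1/2); log(t) on [1/2, 2); t + 3 on [2, 3); …
cuts at sqrt(2)/2, sqrt(2), sqrt(3): linearity sums the 4 kernel integrals
segment [0, sqrt(2)/2) carries t**4; integrate it
segment [sqrt(2)/2, sqrt(2)) carries t**2*log(t**2); integrate it
segment sqrt(2) to sqrt(3) holds t**2*(t**2 + 3); add its integral
∫ t**(-3)·t^(s-1) over [sqrt(3), ∞)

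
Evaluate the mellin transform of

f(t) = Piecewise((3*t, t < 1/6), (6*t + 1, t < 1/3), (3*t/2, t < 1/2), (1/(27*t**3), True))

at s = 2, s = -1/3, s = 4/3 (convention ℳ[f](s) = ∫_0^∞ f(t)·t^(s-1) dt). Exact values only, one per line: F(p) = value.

F(2) = 11/48
F(-1/3) = 6**(1/3)*(-405*2**(2/3) + 437*3**(2/3) + 2430)/1080
F(4/3) = 6**(2/3)*(-405 + 629*3**(1/3) + 1170*2**(1/3))/15120

the common scale on t comes off first: t on [0, 1/2); 2*t + 1 on [1/2, 1); t/2 on [1, 3/2); …
treat the 4 regions marked off by 1/6, 1/3, 1/2 separately and sum
over [0, 1/6), the kernel integral of 3*t enters the sum
[1/6, 1/3) adds the kernel integral of (6*t + 1)
between 1/3 and 1/2 the integrand is 3*t/2·t^(s-1)
∫ over [1/2, ∞) of 1/(27*t**3)·t^(s-1) joins the sum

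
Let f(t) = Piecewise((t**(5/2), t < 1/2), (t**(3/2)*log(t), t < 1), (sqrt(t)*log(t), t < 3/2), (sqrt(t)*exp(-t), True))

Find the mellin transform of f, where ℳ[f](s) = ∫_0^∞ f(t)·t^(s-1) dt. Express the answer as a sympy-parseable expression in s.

2**(-s - 3/2)*(2**(s + 3/2)*(2*s + 1)**2*(2*s + 5)*(8*s + (2*s + 1)**2 + 8)*uppergamma(s + 1/2, 3/2) + 2**(s + 7/2)*(-2*s - 5)*(2*s + 1)**2 + 2**(s + 7/2)*(2*s + 5)*(8*s + (2*s + 1)**2 + 8) + 3**(s + 1/2)*(2*s + 1)*(2*s + 5)*(-4*log(2) + 4*log(3))*(8*s + (2*s + 1)**2 + 8) - 8*3**(s + 1/2)*(2*s + 5)*(8*s + (2*s + 1)**2 + 8) + (2*s + 1)**3*(2*s + 5)*log(4) + 4*(2*s + 1)**2*(2*s + 5)*log(2) + (2*s + 1)**2*(8*s + 20) + (2*s + 1)**2*(8*s + (2*s + 1)**2 + 8))/((2*s + 1)**2*(2*s + 5)*(8*s + (2*s + 1)**2 + 8))
  Re(s) > -5/2

reversing the shared t-power: t**2 on [0, 1/2); t*log(t) on [1/2, 1); log(t) on [1, 3/2); …
cuts at 1/2, 1, 3/2: linearity sums the 4 kernel integrals
∫ t**(5/2)·t^(s-1) over [0, 1/2)
on [1/2, 1) integrate f = t**(3/2)*log(t) against the kernel
the [1, 3/2) slice contributes ∫ sqrt(t)*log(t)·t^(s-1) dt
for t in [3/2, ∞): the term is ∫ sqrt(t)*exp(-t)·t^(s-1)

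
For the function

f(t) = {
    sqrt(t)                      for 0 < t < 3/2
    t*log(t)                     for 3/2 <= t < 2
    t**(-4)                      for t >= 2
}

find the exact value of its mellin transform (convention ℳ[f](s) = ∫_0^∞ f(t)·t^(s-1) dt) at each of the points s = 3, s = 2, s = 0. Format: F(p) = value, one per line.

treat the 3 regions marked off by 3/2, 2 separately and sum
on [0, 3/2) integrate f = sqrt(t) against the kernel
segment 3/2 to 2 holds t*log(t); add its integral
segment 2 to ∞ holds t**(-4); add its integral

F(3) = -81*log(3)/64 - 47/256 + 27*sqrt(6)/56 + 337*log(2)/64
F(2) = -9*log(3)/8 - 7/18 + 9*sqrt(6)/20 + 91*log(2)/24
F(0) = -31/64 + log(8*sqrt(6)/9) + sqrt(6)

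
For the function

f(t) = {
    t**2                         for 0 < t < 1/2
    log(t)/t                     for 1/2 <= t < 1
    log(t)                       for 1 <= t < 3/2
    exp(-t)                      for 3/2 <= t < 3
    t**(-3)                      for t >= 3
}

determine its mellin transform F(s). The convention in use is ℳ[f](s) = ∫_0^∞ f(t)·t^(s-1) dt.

integrate the 5 segments split at 1/2, 1, 3/2, 3, then add the results
the [0, 1/2) slice contributes ∫ t**2·t^(s-1) dt
for t in [1/2, 1): the term is ∫ log(t)/t·t^(s-1)
between 1 and 3/2 the integrand is log(t)·t^(s-1)
[3/2, 3) adds the kernel integral of exp(-t)
[3, ∞) adds the kernel integral of t**(-3)

(108*2**s*s**2*(s - 3)*(s + 2)*(s**2 - 2*s + 1)*uppergamma(s, 3/2) - 108*2**s*s**2*(s - 3)*(s + 2)*(s**2 - 2*s + 1)*uppergamma(s, 3) - 108*2**s*s**2*(s - 3)*(s + 2) + 108*2**s*(s - 3)*(s + 2)*(s**2 - 2*s + 1) - 108*3**s*s*(s - 3)*(s + 2)*(s**2 - 2*s + 1)*log(2) + 108*3**s*s*(s - 3)*(s + 2)*(s**2 - 2*s + 1)*log(3) - 108*3**s*(s - 3)*(s + 2)*(s**2 - 2*s + 1) - 4*6**s*s**2*(s + 2)*(s**2 - 2*s + 1) + 216*s**3*(s - 3)*(s + 2)*log(2) - 216*s**2*(s - 3)*(s + 2)*log(2) + 216*s**2*(s - 3)*(s + 2) + 27*s**2*(s - 3)*(s**2 - 2*s + 1))/(108*2**s*s**2*(s - 3)*(s + 2)*(s**2 - 2*s + 1))
  -2 < Re(s) < 3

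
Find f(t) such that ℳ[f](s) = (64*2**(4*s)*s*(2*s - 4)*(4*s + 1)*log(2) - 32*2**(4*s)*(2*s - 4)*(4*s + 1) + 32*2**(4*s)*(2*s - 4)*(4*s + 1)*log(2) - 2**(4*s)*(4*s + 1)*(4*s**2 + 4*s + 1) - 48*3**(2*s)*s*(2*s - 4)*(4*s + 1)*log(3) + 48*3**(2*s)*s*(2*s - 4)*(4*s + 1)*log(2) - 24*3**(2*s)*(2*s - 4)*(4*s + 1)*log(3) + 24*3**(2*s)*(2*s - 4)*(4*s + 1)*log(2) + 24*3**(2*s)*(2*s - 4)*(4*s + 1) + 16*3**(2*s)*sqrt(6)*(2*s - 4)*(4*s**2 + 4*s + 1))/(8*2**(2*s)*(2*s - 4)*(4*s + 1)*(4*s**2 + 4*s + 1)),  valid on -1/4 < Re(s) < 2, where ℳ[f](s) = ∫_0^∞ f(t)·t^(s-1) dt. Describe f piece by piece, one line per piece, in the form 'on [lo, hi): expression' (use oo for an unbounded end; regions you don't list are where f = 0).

remove the power substitution first: sqrt(t) on [0, 3/2); t*log(t) on [3/2, 2); t**(-4) on [2, ∞)
summing 3 kernel integrals split by 9/4, 4 yields ℳ[f](s)
between 0 and 9/4 the integrand is t**(1/4)·t^(s-1)
[9/4, 4) adds the kernel integral of sqrt(t)*log(sqrt(t))
segment [4, ∞) carries t**(-2); integrate it

on [0, 9/4): t**(1/4)
on [9/4, 4): sqrt(t)*log(sqrt(t))
on [4, oo): t**(-2)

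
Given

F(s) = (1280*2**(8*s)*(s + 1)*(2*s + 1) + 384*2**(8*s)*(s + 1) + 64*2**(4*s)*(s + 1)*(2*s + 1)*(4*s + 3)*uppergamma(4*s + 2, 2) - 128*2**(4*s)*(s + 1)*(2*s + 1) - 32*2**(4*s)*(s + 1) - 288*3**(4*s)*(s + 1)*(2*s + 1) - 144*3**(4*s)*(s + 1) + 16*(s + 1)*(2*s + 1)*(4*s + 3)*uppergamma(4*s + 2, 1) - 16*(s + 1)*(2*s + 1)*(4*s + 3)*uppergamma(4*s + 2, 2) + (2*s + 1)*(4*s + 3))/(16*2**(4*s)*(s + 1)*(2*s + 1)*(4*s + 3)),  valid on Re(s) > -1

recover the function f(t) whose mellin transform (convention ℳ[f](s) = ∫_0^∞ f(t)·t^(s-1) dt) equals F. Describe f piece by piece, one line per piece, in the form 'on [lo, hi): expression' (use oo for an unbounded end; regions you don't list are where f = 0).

on [0, 1/16): t
on [1/16, 1): sqrt(t)*exp(-2*t**(1/4))
on [1, 81/16): sqrt(t)*(t**(1/4) + 1)
on [81/16, 16): sqrt(t)*(t**(1/4) + 3)
on [16, oo): sqrt(t)*exp(-t**(1/4))

peel off the power substitution: t**2 on [0, 1/4); t*exp(-2*sqrt(t)) on [1/4, 1); t*(sqrt(t) + 1) on [1, 9/4); …
the shared t-power comes off first: t on [0, 1/4); exp(-2*sqrt(t)) on [1/4, 1); sqrt(t) + 1 on [1, 9/4); …
reversing the power substitution: t**2 on [0, 1/2); exp(-2*t) on [1/2, 1); t + 1 on [1, 3/2); …
cuts at 1/16, 1, 81/16, 16: linearity sums the 5 kernel integrals
piece [0, 1/16): integrate t against the kernel
between 1/16 and 1 the integrand is sqrt(t)*exp(-2*t**(1/4))·t^(s-1)
on [1, 81/16): add ∫ sqrt(t)*(t**(1/4) + 1)·t^(s-1) dt
on [81/16, 16) integrate f = sqrt(t)*(t**(1/4) + 3) against the kernel
on [16, ∞): add ∫ sqrt(t)*exp(-t**(1/4))·t^(s-1) dt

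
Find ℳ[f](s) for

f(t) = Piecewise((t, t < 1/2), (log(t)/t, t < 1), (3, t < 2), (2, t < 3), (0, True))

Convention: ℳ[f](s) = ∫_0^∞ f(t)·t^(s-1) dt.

(2*2**(2*s)*(s + 1)*(s**2 - 2*s + 1) - 2*2**s*s*(s + 1) - 6*2**s*(s + 1)*(s**2 - 2*s + 1) + 4*6**s*(s + 1)*(s**2 - 2*s + 1) + 4*s**2*(s + 1)*log(2) - 4*s*(s + 1)*log(2) + 4*s*(s + 1) + s*(s**2 - 2*s + 1))/(2*2**s*s*(s + 1)*(s**2 - 2*s + 1))
  Re(s) > -1

treat the 4 regions marked off by 1/2, 1, 2 separately and sum
segment [0, 1/2) carries t; integrate it
segment [1/2, 1) carries log(t)/t; integrate it
on [1, 2) integrate f = 3 against the kernel
between 2 and 3 the integrand is 2·t^(s-1)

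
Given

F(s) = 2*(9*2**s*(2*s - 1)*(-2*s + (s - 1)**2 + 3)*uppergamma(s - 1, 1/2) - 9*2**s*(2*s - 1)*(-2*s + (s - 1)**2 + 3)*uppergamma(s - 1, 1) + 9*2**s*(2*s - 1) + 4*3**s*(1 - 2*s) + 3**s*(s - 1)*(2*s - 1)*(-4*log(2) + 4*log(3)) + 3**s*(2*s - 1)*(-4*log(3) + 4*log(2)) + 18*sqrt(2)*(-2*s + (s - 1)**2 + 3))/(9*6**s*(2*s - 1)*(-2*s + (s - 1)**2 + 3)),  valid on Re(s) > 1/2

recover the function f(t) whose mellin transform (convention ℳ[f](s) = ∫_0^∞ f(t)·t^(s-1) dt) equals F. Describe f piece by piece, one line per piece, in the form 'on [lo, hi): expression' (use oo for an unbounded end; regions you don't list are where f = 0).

invert the common scale on t to get sqrt(2)/sqrt(t) on [0, 1/4); exp(-2*t)/t on [1/4, 1/2); log(2*t)/(2*t**2) on [1/2, 3/4)
invert the shared t-power to get sqrt(2)*sqrt(t) on [0, 1/4); exp(-2*t) on [1/4, 1/2); log(2*t)/(2*t) on [1/2, 3/4)
undo the common scale on t: sqrt(t) on [0, 1/2); exp(-t) on [1/2, 1); log(t)/t on [1, 3/2)
split f at 1/6, 1/3: ℳ[f](s) collects 3 kernel integrals
segment [0, 1/6) carries 2*sqrt(3)/(3*sqrt(t)); integrate it
piece [1/6, 1/3): integrate 2*exp(-3*t)/(3*t) against the kernel
between 1/3 and 1/2 the integrand is 2*log(3*t)/(9*t**2)·t^(s-1)

on [0, 1/6): 2*sqrt(3)/(3*sqrt(t))
on [1/6, 1/3): 2*exp(-3*t)/(3*t)
on [1/3, 1/2): 2*log(3*t)/(9*t**2)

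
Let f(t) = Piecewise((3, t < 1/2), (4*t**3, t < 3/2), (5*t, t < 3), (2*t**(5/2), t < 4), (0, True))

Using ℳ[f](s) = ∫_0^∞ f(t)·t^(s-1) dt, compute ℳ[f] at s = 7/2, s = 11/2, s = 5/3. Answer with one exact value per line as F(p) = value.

F(7/2) = 71*sqrt(2)/1456 + 9*sqrt(6)/13 + 90*sqrt(3) + 3367/3
F(11/2) = 91*sqrt(2)/11968 + 729*sqrt(6)/442 + 7290*sqrt(3)/13 + 58975/4
F(5/3) = -972*3**(1/6)/25 + 27*2**(1/3)*3**(2/3)/448 + 135*3**(2/3)/8 + 345249*2**(1/3)/2800

along the cuts 1/2, 3/2, 3, ℳ[f](s) splits into 4 integrals
∫ over [0, 1/2) of 3·t^(s-1) joins the sum
the [1/2, 3/2) slice contributes ∫ 4*t**3·t^(s-1) dt
between 3/2 and 3 the integrand is 5*t·t^(s-1)
[3, 4) adds the kernel integral of 2*t**(5/2)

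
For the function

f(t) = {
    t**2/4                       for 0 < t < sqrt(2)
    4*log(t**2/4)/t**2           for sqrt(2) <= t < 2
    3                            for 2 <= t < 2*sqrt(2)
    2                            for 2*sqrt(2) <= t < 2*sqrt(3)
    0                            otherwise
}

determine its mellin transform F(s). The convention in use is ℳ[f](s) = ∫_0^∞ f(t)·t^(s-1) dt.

2**(s/2)*(-4*2**(s/2)*s*(s + 2) - 6*2**(s/2)*(s + 2)*(s**2 - 4*s + 4) + 2*2**s*(s + 2)*(s**2 - 4*s + 4) + 4*6**(s/2)*(s + 2)*(s**2 - 4*s + 4) + 4*s**2*(s + 2)*log(2) - 8*s*(s + 2)*log(2) + 8*s*(s + 2) + s*(s**2 - 4*s + 4))/(2*s*(s + 2)*(s**2 - 4*s + 4))
  Re(s) > -2

the common scale on t comes off first: t**2 on [0, sqrt(2)/2); log(t**2)/t**2 on [sqrt(2)/2, 1); 3 on [1, sqrt(2)); …
remove the power substitution first: t on [0, 1/2); log(t)/t on [1/2, 1); 3 on [1, 2); …
integrate the 4 segments split at sqrt(2), 2, 2*sqrt(2), then add the results
for t in [0, sqrt(2)): the term is ∫ t**2/4·t^(s-1)
segment sqrt(2) to 2 holds 4*log(t**2/4)/t**2; add its integral
on [2, 2*sqrt(2)): add ∫ 3·t^(s-1) dt
∫ over [2*sqrt(2), 2*sqrt(3)) of 2·t^(s-1) joins the sum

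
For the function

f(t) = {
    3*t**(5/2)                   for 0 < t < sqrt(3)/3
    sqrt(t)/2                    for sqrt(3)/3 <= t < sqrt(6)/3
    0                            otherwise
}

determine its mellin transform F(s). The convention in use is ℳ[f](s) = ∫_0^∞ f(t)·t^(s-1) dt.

3**(-s/2 - 1/4)*(2**(s/2 + 1/4)*(2*s + 5) + 2*s - 3)/((2*s + 1)*(2*s + 5))
  Re(s) > -5/2

remove the shared t-power first: 3*t**2 on [0, sqrt(3)/3); 1/2 on [sqrt(3)/3, sqrt(6)/3)
the power substitution comes off first: 3*t on [0, 1/3); 1/2 on [1/3, 2/3)
reversing the common scale on t: t on [0, 1); 1/2 on [1, 2)
integrate the 2 segments split at sqrt(3)/3, then add the results
piece [0, sqrt(3)/3): integrate 3*t**(5/2) against the kernel
the [sqrt(3)/3, sqrt(6)/3) slice contributes ∫ sqrt(t)/2·t^(s-1) dt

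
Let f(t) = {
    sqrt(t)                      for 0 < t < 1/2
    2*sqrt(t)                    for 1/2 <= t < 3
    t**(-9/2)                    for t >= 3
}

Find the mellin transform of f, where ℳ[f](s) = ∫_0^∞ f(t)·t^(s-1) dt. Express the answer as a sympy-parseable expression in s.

peel off the shared t-power: t**(3/2) on [0, 1/2); 2*t**(3/2) on [1/2, 3); t**(-7/2) on [3, ∞)
reversing the shared t-power: t on [0, 1/2); 2*t on [1/2, 3); t**(-4) on [3, ∞)
decompose at 1/2, 3; ℳ[f](s) sums the 3 pieces' integrals
on [0, 1/2): add ∫ sqrt(t)·t^(s-1) dt
segment [1/2, 3) carries 2*sqrt(t); integrate it
between 3 and ∞ the integrand is t**(-9/2)·t^(s-1)

2**(1/2 - s)*(486*6**(s + 1/2)*(2*s - 9) - 6**(s + 1/2)*(2*s + 1) - 486*s + 2187)/(243*(2*s - 9)*(2*s + 1))
  -1/2 < Re(s) < 9/2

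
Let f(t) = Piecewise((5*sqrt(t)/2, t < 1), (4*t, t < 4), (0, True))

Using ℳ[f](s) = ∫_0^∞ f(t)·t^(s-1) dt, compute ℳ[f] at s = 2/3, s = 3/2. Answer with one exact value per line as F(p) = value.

slice at 1, transform all 2 pieces, and sum them
piece [0, 1): integrate 5*sqrt(t)/2 against the kernel
∫ 4*t·t^(s-1) over [1, 4)

F(2/3) = -9/35 + 96*2**(1/3)/5
F(3/2) = 1017/20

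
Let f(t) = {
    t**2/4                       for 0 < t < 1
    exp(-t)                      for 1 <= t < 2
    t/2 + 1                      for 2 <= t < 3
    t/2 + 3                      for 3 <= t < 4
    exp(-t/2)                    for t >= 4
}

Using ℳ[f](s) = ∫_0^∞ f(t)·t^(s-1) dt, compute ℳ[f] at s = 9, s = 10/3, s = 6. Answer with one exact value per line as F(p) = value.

invert the common scale on t to get t**2 on [0, 1/2); exp(-2*t) on [1/2, 1); t + 1 on [1, 3/2); …
linearity at 1, 2, 3, 4 turns ℳ[f](s) into 5 summed integrals
over [0, 1), the kernel integral of t**2/4 enters the sum
∫ over [1, 2) of exp(-t)·t^(s-1) joins the sum
piece [2, 3): integrate (t/2 + 1) against the kernel
the [3, 4) slice contributes ∫ (t/2 + 3)·t^(s-1) dt
∫ over [4, ∞) of exp(-t/2)·t^(s-1) joins the sum

F(9) = 109601*exp(-1) + 267949573/1980 + 152204416*exp(-2)
F(10/3) = -81*3**(1/3)/5 - 276*2**(1/3)/65 - uppergamma(10/3, 2) + 3/64 + uppergamma(10/3, 1) + 8*2**(1/3)*uppergamma(10/3, 2) + 5664*2**(2/3)/65
F(6) = 326*exp(-1) + 1986101/672 + 54936*exp(-2)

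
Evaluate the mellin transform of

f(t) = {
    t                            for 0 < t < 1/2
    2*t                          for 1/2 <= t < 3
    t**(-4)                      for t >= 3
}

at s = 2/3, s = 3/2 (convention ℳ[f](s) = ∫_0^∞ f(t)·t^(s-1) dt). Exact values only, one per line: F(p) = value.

linearity at 1/2, 3 turns ℳ[f](s) into 3 summed integrals
the [0, 1/2) slice contributes ∫ t·t^(s-1) dt
over [1/2, 3), the kernel integral of 2*t enters the sum
piece [3, ∞): integrate t**(-4) against the kernel

F(2/3) = 2**(1/3)*(-81 + 973*6**(2/3))/540
F(3/2) = sqrt(2)*(-27 + 1948*sqrt(6))/540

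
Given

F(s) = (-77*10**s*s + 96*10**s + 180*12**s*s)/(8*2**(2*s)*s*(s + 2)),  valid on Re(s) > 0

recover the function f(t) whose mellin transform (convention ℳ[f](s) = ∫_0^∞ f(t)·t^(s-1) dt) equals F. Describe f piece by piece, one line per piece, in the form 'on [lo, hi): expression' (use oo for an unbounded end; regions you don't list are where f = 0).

on [0, 5/2): 6
on [5/2, 3): 5*t**2/2

linearity at 5/2 turns ℳ[f](s) into 2 summed integrals
∫ 6·t^(s-1) over [0, 5/2)
segment 5/2 to 3 holds 5*t**2/2; add its integral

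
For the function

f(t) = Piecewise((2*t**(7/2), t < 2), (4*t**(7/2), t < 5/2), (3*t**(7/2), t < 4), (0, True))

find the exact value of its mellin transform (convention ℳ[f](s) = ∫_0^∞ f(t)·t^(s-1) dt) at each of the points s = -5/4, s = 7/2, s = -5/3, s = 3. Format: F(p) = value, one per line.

treat the 3 regions marked off by 2, 5/2 separately and sum
∫ 2*t**(7/2)·t^(s-1) over [0, 2)
for t in [2, 5/2): the term is ∫ 4*t**(7/2)·t^(s-1)
the [5/2, 4) slice contributes ∫ 3*t**(7/2)·t^(s-1) dt

F(-5/4) = -32*2**(1/4)/9 + 25*2**(3/4)*5**(1/4)/18 + 64*sqrt(2)/3
F(7/2) = 905259/128
F(-5/3) = -24*2**(5/6)/11 + 15*2**(1/6)*5**(5/6)/22 + 144*2**(2/3)/11
F(3) = -256*sqrt(2)/13 + 15625*sqrt(10)/832 + 49152/13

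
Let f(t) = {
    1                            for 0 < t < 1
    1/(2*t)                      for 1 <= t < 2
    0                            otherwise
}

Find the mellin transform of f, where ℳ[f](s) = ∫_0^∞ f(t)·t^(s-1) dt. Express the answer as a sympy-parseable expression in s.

(2**s*s + 2*s - 4)/(4*s*(s - 1))
  Re(s) > 0

strip the shared t-power: t on [0, 1); 1/2 on [1, 2)
split f at 1: ℳ[f](s) collects 2 kernel integrals
the [0, 1) slice contributes ∫ 1·t^(s-1) dt
for t in [1, 2): the term is ∫ 1/(2*t)·t^(s-1)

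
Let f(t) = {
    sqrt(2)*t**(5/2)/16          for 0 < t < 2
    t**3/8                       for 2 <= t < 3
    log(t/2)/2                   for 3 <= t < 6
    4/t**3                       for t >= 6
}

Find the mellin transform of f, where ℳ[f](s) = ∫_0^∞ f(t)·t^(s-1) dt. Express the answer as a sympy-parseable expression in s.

remove the shared t-power first: sqrt(2)*t**(7/2)/16 on [0, 2); t**4/8 on [2, 3); t*log(t/2)/2 on [3, 6); …
the common scale on t comes off first: t**(7/2) on [0, 1); 2*t**4 on [1, 3/2); t*log(t) on [3/2, 3); …
peel off the shared t-power: t**(3/2) on [0, 1); 2*t**2 on [1, 3/2); log(t)/t on [3/2, 3); …
slice at 2, 3, 6, transform all 4 pieces, and sum them
for t in [0, 2): the term is ∫ sqrt(2)*t**(5/2)/16·t^(s-1)
between 2 and 3 the integrand is t**3/8·t^(s-1)
segment [3, 6) carries log(t/2)/2; integrate it
segment 6 to ∞ holds 4/t**3; add its integral

2**(-s - 1)*2**(s - 1)*(324*2**(s + 1)*(s - 3)*(s + 3)*(-2*s + (s + 1)**2 - 1) - 324*2**(s + 1)*(s - 3)*(2*s + 5)*(-2*s + (s + 1)**2 - 1) - 108*3**(s + 1)*(s - 3)*(s + 1)*(s + 3)*(2*s + 5)*log(3) + 108*3**(s + 1)*(s - 3)*(s + 1)*(s + 3)*(2*s + 5)*log(2) - 108*3**(s + 1)*(s - 3)*(s + 3)*(2*s + 5)*log(2) + 108*3**(s + 1)*(s - 3)*(s + 3)*(2*s + 5) + 108*3**(s + 1)*(s - 3)*(s + 3)*(2*s + 5)*log(3) + 729*3**(s + 1)*(s - 3)*(2*s + 5)*(-2*s + (s + 1)**2 - 1) + 54*6**(s + 1)*(s - 3)*(s + 1)*(s + 3)*(2*s + 5)*log(3) - 54*6**(s + 1)*(s - 3)*(s + 3)*(2*s + 5)*log(3) - 54*6**(s + 1)*(s - 3)*(s + 3)*(2*s + 5) - 2*6**(s + 1)*(s + 3)*(2*s + 5)*(-2*s + (s + 1)**2 - 1))/(162*(s - 3)*(s + 3)*(2*s + 5)*(-2*s + (s + 1)**2 - 1))
  -5/2 < Re(s) < 3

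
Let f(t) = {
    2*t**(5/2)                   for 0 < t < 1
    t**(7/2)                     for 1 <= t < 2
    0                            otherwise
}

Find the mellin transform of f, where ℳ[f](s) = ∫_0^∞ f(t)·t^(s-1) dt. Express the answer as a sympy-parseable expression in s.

the 2 pieces separated at 1 each add one integral
piece [0, 1): integrate 2*t**(5/2) against the kernel
the [1, 2) slice contributes ∫ t**(7/2)·t^(s-1) dt

2*(2**(s + 7/2)*(2*s + 5) + 2*s + 9)/((2*s + 5)*(2*s + 7))
  Re(s) > -5/2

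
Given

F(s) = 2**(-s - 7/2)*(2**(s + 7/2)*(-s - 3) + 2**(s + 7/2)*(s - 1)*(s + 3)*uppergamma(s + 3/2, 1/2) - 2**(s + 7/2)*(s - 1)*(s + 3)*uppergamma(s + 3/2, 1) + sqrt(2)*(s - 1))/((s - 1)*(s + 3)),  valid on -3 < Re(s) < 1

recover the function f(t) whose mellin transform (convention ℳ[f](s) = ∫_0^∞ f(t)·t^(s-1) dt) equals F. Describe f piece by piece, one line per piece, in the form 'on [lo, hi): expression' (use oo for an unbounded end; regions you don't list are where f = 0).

on [0, 1/2): t**3
on [1/2, 1): t**(3/2)*exp(-t)
on [1, oo): 1/t

reversing the shared t-power: t**(5/2) on [0, 1/2); t*exp(-t) on [1/2, 1); t**(-3/2) on [1, ∞)
reversing the shared t-power: t**(3/2) on [0, 1/2); exp(-t) on [1/2, 1); t**(-5/2) on [1, ∞)
summing 3 kernel integrals split by 1/2, 1 yields ℳ[f](s)
on [0, 1/2): add ∫ t**3·t^(s-1) dt
segment 1/2 to 1 holds t**(3/2)*exp(-t); add its integral
∫ over [1, ∞) of 1/t·t^(s-1) joins the sum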